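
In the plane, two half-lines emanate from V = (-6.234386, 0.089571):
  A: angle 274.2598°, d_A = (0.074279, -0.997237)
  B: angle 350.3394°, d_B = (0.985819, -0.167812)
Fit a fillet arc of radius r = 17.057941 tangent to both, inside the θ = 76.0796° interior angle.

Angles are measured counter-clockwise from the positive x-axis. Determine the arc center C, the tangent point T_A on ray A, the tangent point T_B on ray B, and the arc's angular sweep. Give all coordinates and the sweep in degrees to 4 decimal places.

bisector direction at 312.2996° = (0.673007,-0.739636)
center distance |VC| = r/sin(θ/2) = 17.057941/sin(38.0398°) = 27.682083
C = V + |VC|·bis = (12.3959,-20.3851)
T_A = V + ((C−V)·d_A)·d_A = V + 21.8019·d_A = (-4.6150,-21.6521)
T_B = V + ((C−V)·d_B)·d_B = V + 21.8019·d_B = (15.2584,-3.5690)
sweep = 180° − θ = 103.9204°

center=(12.3959,-20.3851) T_A=(-4.6150,-21.6521) T_B=(15.2584,-3.5690) sweep=103.9204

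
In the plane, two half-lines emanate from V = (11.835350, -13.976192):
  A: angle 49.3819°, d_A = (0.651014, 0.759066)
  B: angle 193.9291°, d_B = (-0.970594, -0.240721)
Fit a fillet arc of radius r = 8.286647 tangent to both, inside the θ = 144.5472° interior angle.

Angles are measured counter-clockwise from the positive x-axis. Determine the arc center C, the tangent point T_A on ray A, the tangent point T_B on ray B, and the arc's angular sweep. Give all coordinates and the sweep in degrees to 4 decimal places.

bisector direction at 121.6555° = (-0.524811,0.851219)
center distance |VC| = r/sin(θ/2) = 8.286647/sin(72.2736°) = 8.699697
C = V + |VC|·bis = (7.2697,-6.5708)
T_A = V + ((C−V)·d_A)·d_A = V + 2.6488·d_A = (13.5598,-11.9656)
T_B = V + ((C−V)·d_B)·d_B = V + 2.6488·d_B = (9.2644,-14.6138)
sweep = 180° − θ = 35.4528°

center=(7.2697,-6.5708) T_A=(13.5598,-11.9656) T_B=(9.2644,-14.6138) sweep=35.4528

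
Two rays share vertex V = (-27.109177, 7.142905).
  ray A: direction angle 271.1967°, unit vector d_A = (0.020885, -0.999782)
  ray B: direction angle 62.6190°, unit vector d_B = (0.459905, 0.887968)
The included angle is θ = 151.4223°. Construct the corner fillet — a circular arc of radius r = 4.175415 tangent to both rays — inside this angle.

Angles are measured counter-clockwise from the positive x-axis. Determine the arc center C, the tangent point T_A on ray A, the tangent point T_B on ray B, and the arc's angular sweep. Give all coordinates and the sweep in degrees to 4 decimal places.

bisector direction at 346.9078° = (0.974007,-0.226518)
center distance |VC| = r/sin(θ/2) = 4.175415/sin(75.7112°) = 4.308710
C = V + |VC|·bis = (-22.9125,6.1669)
T_A = V + ((C−V)·d_A)·d_A = V + 1.0634·d_A = (-27.0870,6.0797)
T_B = V + ((C−V)·d_B)·d_B = V + 1.0634·d_B = (-26.6201,8.0872)
sweep = 180° − θ = 28.5777°

center=(-22.9125,6.1669) T_A=(-27.0870,6.0797) T_B=(-26.6201,8.0872) sweep=28.5777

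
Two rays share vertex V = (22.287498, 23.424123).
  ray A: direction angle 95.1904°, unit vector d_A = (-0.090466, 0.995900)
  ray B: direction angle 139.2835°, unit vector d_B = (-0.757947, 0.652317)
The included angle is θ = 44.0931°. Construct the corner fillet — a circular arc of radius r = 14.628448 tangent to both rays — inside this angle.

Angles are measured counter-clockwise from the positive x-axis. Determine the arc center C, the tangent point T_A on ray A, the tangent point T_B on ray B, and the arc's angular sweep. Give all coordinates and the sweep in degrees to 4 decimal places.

center=(4.4512,58.0748) T_A=(19.0197,59.3982) T_B=(-5.0912,46.9872) sweep=135.9069

bisector direction at 117.2369° = (-0.457671,0.889121)
center distance |VC| = r/sin(θ/2) = 14.628448/sin(22.0465°) = 38.971807
C = V + |VC|·bis = (4.4512,58.0748)
T_A = V + ((C−V)·d_A)·d_A = V + 36.1222·d_A = (19.0197,59.3982)
T_B = V + ((C−V)·d_B)·d_B = V + 36.1222·d_B = (-5.0912,46.9872)
sweep = 180° − θ = 135.9069°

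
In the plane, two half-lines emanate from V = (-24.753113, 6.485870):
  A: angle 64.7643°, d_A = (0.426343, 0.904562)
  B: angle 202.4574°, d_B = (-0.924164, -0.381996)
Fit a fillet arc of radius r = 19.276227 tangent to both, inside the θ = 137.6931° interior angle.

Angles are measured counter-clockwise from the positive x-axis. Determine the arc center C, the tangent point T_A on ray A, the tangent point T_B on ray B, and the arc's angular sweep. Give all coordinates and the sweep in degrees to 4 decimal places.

bisector direction at 133.6108° = (-0.689757,0.724041)
center distance |VC| = r/sin(θ/2) = 19.276227/sin(68.8465°) = 20.668957
C = V + |VC|·bis = (-39.0097,21.4510)
T_A = V + ((C−V)·d_A)·d_A = V + 7.4587·d_A = (-21.5731,13.2328)
T_B = V + ((C−V)·d_B)·d_B = V + 7.4587·d_B = (-31.6462,3.6367)
sweep = 180° − θ = 42.3069°

center=(-39.0097,21.4510) T_A=(-21.5731,13.2328) T_B=(-31.6462,3.6367) sweep=42.3069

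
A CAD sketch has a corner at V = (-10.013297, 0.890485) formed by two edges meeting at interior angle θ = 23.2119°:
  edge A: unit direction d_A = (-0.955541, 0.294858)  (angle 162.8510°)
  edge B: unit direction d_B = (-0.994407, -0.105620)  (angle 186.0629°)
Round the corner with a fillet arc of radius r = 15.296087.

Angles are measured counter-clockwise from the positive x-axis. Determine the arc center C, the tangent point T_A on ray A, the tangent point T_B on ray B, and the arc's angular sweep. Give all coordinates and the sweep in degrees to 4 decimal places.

center=(-85.6897,8.2347) T_A=(-81.1796,22.8507) T_B=(-84.0742,-6.9758) sweep=156.7881

bisector direction at 174.4570° = (-0.995324,0.096594)
center distance |VC| = r/sin(θ/2) = 15.296087/sin(11.6059°) = 76.031981
C = V + |VC|·bis = (-85.6897,8.2347)
T_A = V + ((C−V)·d_A)·d_A = V + 74.4775·d_A = (-81.1796,22.8507)
T_B = V + ((C−V)·d_B)·d_B = V + 74.4775·d_B = (-84.0742,-6.9758)
sweep = 180° − θ = 156.7881°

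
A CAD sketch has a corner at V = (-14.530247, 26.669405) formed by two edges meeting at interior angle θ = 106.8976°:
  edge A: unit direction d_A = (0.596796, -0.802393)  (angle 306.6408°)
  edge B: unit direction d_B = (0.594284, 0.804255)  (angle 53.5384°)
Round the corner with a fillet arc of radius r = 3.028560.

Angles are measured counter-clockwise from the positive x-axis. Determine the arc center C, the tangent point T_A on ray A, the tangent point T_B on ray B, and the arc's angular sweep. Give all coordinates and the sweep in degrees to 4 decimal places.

center=(-10.7602,26.6753) T_A=(-13.1903,24.8679) T_B=(-13.1960,28.4751) sweep=73.1024

bisector direction at 0.0896° = (0.999999,0.001564)
center distance |VC| = r/sin(θ/2) = 3.028560/sin(53.4488°) = 3.770031
C = V + |VC|·bis = (-10.7602,26.6753)
T_A = V + ((C−V)·d_A)·d_A = V + 2.2452·d_A = (-13.1903,24.8679)
T_B = V + ((C−V)·d_B)·d_B = V + 2.2452·d_B = (-13.1960,28.4751)
sweep = 180° − θ = 73.1024°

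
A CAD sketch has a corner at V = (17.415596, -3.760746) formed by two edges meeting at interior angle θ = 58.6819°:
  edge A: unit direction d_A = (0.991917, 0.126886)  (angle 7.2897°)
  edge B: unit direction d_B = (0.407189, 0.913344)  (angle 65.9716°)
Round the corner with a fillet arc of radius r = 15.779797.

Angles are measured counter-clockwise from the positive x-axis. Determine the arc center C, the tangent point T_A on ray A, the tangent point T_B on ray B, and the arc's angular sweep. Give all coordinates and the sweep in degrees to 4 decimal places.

bisector direction at 36.6306° = (0.802498,0.596654)
center distance |VC| = r/sin(θ/2) = 15.779797/sin(29.3409°) = 32.203299
C = V + |VC|·bis = (43.2587,15.4535)
T_A = V + ((C−V)·d_A)·d_A = V + 28.0722·d_A = (45.2609,-0.1988)
T_B = V + ((C−V)·d_B)·d_B = V + 28.0722·d_B = (28.8463,21.8789)
sweep = 180° − θ = 121.3181°

center=(43.2587,15.4535) T_A=(45.2609,-0.1988) T_B=(28.8463,21.8789) sweep=121.3181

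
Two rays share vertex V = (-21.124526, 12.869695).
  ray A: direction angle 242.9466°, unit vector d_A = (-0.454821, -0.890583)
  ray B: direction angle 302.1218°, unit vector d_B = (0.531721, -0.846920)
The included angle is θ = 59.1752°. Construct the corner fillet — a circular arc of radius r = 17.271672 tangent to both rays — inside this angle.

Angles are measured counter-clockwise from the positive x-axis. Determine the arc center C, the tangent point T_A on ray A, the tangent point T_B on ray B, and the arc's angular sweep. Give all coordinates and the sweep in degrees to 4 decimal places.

bisector direction at 272.5342° = (0.044216,-0.999022)
center distance |VC| = r/sin(θ/2) = 17.271672/sin(29.5876°) = 34.980341
C = V + |VC|·bis = (-19.5778,-22.0764)
T_A = V + ((C−V)·d_A)·d_A = V + 30.4190·d_A = (-34.9597,-14.2209)
T_B = V + ((C−V)·d_B)·d_B = V + 30.4190·d_B = (-4.9501,-12.8927)
sweep = 180° − θ = 120.8248°

center=(-19.5778,-22.0764) T_A=(-34.9597,-14.2209) T_B=(-4.9501,-12.8927) sweep=120.8248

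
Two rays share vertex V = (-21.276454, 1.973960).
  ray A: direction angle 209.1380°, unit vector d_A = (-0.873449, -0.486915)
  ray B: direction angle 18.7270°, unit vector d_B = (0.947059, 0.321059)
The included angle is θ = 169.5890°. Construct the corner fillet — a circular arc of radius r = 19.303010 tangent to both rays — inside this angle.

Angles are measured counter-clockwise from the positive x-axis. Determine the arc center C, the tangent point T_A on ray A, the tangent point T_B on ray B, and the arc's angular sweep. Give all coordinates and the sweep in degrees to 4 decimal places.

bisector direction at 293.9325° = (0.405660,-0.914024)
center distance |VC| = r/sin(θ/2) = 19.303010/sin(84.7945°) = 19.382951
C = V + |VC|·bis = (-13.4136,-15.7425)
T_A = V + ((C−V)·d_A)·d_A = V + 1.7586·d_A = (-22.8125,1.1177)
T_B = V + ((C−V)·d_B)·d_B = V + 1.7586·d_B = (-19.6110,2.5386)
sweep = 180° − θ = 10.4110°

center=(-13.4136,-15.7425) T_A=(-22.8125,1.1177) T_B=(-19.6110,2.5386) sweep=10.4110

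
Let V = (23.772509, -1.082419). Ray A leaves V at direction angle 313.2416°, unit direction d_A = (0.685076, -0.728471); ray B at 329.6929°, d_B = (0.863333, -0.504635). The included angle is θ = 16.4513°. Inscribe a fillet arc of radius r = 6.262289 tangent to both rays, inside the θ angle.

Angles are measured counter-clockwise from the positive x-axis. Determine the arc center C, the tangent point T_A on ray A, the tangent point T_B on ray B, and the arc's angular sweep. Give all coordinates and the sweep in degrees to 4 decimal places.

center=(58.0118,-28.3496) T_A=(53.4499,-32.6397) T_B=(61.1720,-22.9431) sweep=163.5487

bisector direction at 321.4673° = (0.782252,-0.622962)
center distance |VC| = r/sin(θ/2) = 6.262289/sin(8.2256°) = 43.770187
C = V + |VC|·bis = (58.0118,-28.3496)
T_A = V + ((C−V)·d_A)·d_A = V + 43.3199·d_A = (53.4499,-32.6397)
T_B = V + ((C−V)·d_B)·d_B = V + 43.3199·d_B = (61.1720,-22.9431)
sweep = 180° − θ = 163.5487°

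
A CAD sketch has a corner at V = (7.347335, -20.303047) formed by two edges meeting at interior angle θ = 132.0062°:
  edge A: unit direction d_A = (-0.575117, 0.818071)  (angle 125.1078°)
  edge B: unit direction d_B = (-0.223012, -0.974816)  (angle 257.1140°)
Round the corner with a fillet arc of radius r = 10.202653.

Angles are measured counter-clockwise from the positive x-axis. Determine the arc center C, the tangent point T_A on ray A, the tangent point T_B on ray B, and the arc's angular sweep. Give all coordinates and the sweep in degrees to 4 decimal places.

bisector direction at 191.1109° = (-0.981256,-0.192709)
center distance |VC| = r/sin(θ/2) = 10.202653/sin(66.0031°) = 11.167925
C = V + |VC|·bis = (-3.6113,-22.4552)
T_A = V + ((C−V)·d_A)·d_A = V + 4.5419·d_A = (4.7352,-16.5875)
T_B = V + ((C−V)·d_B)·d_B = V + 4.5419·d_B = (6.3344,-24.7305)
sweep = 180° − θ = 47.9938°

center=(-3.6113,-22.4552) T_A=(4.7352,-16.5875) T_B=(6.3344,-24.7305) sweep=47.9938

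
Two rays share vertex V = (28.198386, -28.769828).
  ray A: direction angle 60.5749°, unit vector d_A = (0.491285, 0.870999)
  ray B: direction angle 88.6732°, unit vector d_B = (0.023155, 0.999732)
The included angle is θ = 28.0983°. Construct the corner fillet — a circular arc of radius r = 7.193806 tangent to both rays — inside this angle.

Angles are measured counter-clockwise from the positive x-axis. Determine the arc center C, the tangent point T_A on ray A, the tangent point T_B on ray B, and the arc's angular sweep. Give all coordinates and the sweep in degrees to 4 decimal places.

center=(36.0559,-0.1964) T_A=(42.3217,-3.7306) T_B=(28.8640,-0.0298) sweep=151.9017

bisector direction at 74.6240° = (0.265151,0.964207)
center distance |VC| = r/sin(θ/2) = 7.193806/sin(14.0491°) = 29.634121
C = V + |VC|·bis = (36.0559,-0.1964)
T_A = V + ((C−V)·d_A)·d_A = V + 28.7477·d_A = (42.3217,-3.7306)
T_B = V + ((C−V)·d_B)·d_B = V + 28.7477·d_B = (28.8640,-0.0298)
sweep = 180° − θ = 151.9017°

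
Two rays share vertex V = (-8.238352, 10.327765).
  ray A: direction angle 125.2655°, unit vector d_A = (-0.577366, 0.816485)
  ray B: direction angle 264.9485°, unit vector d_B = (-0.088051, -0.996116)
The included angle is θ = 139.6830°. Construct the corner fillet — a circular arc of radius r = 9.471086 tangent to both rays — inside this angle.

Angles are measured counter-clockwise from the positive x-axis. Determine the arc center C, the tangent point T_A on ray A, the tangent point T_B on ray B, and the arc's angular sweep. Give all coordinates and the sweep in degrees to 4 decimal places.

bisector direction at 195.1070° = (-0.965441,-0.260622)
center distance |VC| = r/sin(θ/2) = 9.471086/sin(69.8415°) = 10.089116
C = V + |VC|·bis = (-17.9788,7.6983)
T_A = V + ((C−V)·d_A)·d_A = V + 3.4769·d_A = (-10.2458,13.1666)
T_B = V + ((C−V)·d_B)·d_B = V + 3.4769·d_B = (-8.5445,6.8644)
sweep = 180° − θ = 40.3170°

center=(-17.9788,7.6983) T_A=(-10.2458,13.1666) T_B=(-8.5445,6.8644) sweep=40.3170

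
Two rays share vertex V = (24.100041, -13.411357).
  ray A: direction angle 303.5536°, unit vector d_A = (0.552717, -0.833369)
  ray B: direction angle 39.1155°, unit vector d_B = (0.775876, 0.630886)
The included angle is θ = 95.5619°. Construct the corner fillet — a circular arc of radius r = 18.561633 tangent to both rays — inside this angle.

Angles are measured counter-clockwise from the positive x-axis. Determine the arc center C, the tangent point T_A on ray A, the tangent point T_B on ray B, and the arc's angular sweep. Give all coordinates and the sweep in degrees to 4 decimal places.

center=(48.8775,-17.1876) T_A=(33.4088,-27.4469) T_B=(37.1673,-2.7860) sweep=84.4381

bisector direction at 351.3345° = (0.988585,-0.150665)
center distance |VC| = r/sin(θ/2) = 18.561633/sin(47.7809°) = 25.063602
C = V + |VC|·bis = (48.8775,-17.1876)
T_A = V + ((C−V)·d_A)·d_A = V + 16.8419·d_A = (33.4088,-27.4469)
T_B = V + ((C−V)·d_B)·d_B = V + 16.8419·d_B = (37.1673,-2.7860)
sweep = 180° − θ = 84.4381°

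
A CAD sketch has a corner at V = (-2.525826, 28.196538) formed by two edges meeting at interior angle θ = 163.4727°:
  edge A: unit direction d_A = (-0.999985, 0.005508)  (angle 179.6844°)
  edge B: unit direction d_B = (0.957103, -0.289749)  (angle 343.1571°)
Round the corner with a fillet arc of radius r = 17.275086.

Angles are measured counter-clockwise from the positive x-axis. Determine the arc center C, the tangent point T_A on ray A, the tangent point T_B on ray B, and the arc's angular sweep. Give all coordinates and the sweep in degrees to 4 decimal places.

bisector direction at 261.4207° = (-0.149177,-0.988810)
center distance |VC| = r/sin(θ/2) = 17.275086/sin(81.7364°) = 17.456332
C = V + |VC|·bis = (-5.1299,10.9355)
T_A = V + ((C−V)·d_A)·d_A = V + 2.5090·d_A = (-5.0348,28.2104)
T_B = V + ((C−V)·d_B)·d_B = V + 2.5090·d_B = (-0.1245,27.4696)
sweep = 180° − θ = 16.5273°

center=(-5.1299,10.9355) T_A=(-5.0348,28.2104) T_B=(-0.1245,27.4696) sweep=16.5273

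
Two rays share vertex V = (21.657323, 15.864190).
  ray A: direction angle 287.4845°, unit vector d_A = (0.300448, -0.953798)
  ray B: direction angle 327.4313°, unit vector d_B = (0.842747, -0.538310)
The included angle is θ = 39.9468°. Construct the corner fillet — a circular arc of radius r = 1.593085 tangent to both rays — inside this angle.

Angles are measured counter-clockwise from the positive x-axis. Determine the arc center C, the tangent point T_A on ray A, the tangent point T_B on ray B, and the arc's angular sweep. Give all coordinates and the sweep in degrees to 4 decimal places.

center=(24.4938,12.1620) T_A=(22.9743,11.6834) T_B=(25.3513,13.5046) sweep=140.0532

bisector direction at 307.4579° = (0.608178,-0.793800)
center distance |VC| = r/sin(θ/2) = 1.593085/sin(19.9734°) = 4.663818
C = V + |VC|·bis = (24.4938,12.1620)
T_A = V + ((C−V)·d_A)·d_A = V + 4.3833·d_A = (22.9743,11.6834)
T_B = V + ((C−V)·d_B)·d_B = V + 4.3833·d_B = (25.3513,13.5046)
sweep = 180° − θ = 140.0532°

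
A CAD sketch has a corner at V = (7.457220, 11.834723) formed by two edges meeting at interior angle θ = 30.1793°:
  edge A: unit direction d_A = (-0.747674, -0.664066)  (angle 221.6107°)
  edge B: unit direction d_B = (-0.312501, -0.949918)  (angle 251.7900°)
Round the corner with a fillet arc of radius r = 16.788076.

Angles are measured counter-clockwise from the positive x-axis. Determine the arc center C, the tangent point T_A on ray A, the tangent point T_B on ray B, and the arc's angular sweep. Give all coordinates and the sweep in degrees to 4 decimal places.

bisector direction at 236.7003° = (-0.549018,-0.835811)
center distance |VC| = r/sin(θ/2) = 16.788076/sin(15.0897°) = 64.487649
C = V + |VC|·bis = (-27.9476,-42.0647)
T_A = V + ((C−V)·d_A)·d_A = V + 62.2641·d_A = (-39.0960,-29.5127)
T_B = V + ((C−V)·d_B)·d_B = V + 62.2641·d_B = (-12.0004,-47.3110)
sweep = 180° − θ = 149.8207°

center=(-27.9476,-42.0647) T_A=(-39.0960,-29.5127) T_B=(-12.0004,-47.3110) sweep=149.8207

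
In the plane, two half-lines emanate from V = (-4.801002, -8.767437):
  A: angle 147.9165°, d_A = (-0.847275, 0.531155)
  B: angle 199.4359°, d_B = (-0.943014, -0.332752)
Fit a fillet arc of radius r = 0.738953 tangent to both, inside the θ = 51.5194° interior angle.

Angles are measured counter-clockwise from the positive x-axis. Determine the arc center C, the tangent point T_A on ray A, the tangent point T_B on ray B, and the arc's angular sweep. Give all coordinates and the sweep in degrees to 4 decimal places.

bisector direction at 173.6762° = (-0.993915,0.110147)
center distance |VC| = r/sin(θ/2) = 0.738953/sin(25.7597°) = 1.700315
C = V + |VC|·bis = (-6.4910,-8.5802)
T_A = V + ((C−V)·d_A)·d_A = V + 1.5313·d_A = (-6.0985,-7.9541)
T_B = V + ((C−V)·d_B)·d_B = V + 1.5313·d_B = (-6.2451,-9.2770)
sweep = 180° − θ = 128.4806°

center=(-6.4910,-8.5802) T_A=(-6.0985,-7.9541) T_B=(-6.2451,-9.2770) sweep=128.4806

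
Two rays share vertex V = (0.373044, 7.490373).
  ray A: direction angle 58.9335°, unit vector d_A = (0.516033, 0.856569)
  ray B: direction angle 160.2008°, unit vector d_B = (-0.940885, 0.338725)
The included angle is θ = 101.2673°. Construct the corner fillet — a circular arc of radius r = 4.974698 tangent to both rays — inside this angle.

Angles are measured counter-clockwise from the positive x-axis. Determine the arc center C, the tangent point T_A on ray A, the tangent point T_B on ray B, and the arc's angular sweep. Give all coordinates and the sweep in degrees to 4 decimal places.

center=(-1.7820,13.5535) T_A=(2.4792,10.9863) T_B=(-3.4671,8.8728) sweep=78.7327

bisector direction at 109.5672° = (-0.334911,0.942250)
center distance |VC| = r/sin(θ/2) = 4.974698/sin(50.6337°) = 6.434689
C = V + |VC|·bis = (-1.7820,13.5535)
T_A = V + ((C−V)·d_A)·d_A = V + 4.0814·d_A = (2.4792,10.9863)
T_B = V + ((C−V)·d_B)·d_B = V + 4.0814·d_B = (-3.4671,8.8728)
sweep = 180° − θ = 78.7327°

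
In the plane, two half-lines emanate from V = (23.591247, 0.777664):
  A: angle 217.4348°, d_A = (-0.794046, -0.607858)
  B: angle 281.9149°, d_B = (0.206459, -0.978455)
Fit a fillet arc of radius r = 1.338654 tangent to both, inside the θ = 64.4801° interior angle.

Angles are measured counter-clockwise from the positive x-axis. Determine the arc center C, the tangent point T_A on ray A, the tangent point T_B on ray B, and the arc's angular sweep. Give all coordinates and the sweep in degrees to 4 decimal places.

bisector direction at 249.6748° = (-0.347347,-0.937737)
center distance |VC| = r/sin(θ/2) = 1.338654/sin(32.2400°) = 2.509344
C = V + |VC|·bis = (22.7196,-1.5754)
T_A = V + ((C−V)·d_A)·d_A = V + 2.1225·d_A = (21.9059,-0.5125)
T_B = V + ((C−V)·d_B)·d_B = V + 2.1225·d_B = (24.0294,-1.2991)
sweep = 180° − θ = 115.5199°

center=(22.7196,-1.5754) T_A=(21.9059,-0.5125) T_B=(24.0294,-1.2991) sweep=115.5199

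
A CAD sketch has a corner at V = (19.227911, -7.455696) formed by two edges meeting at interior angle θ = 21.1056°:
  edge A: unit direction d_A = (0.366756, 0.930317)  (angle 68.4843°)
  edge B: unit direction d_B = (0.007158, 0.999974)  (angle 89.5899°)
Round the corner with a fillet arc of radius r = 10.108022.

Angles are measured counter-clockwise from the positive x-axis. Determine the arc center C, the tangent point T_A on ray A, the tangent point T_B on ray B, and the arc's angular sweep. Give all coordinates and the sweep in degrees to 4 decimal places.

bisector direction at 79.0371° = (0.190173,0.981751)
center distance |VC| = r/sin(θ/2) = 10.108022/sin(10.5528°) = 55.192402
C = V + |VC|·bis = (29.7240,46.7295)
T_A = V + ((C−V)·d_A)·d_A = V + 54.2589·d_A = (39.1277,43.0223)
T_B = V + ((C−V)·d_B)·d_B = V + 54.2589·d_B = (19.6163,46.8018)
sweep = 180° − θ = 158.8944°

center=(29.7240,46.7295) T_A=(39.1277,43.0223) T_B=(19.6163,46.8018) sweep=158.8944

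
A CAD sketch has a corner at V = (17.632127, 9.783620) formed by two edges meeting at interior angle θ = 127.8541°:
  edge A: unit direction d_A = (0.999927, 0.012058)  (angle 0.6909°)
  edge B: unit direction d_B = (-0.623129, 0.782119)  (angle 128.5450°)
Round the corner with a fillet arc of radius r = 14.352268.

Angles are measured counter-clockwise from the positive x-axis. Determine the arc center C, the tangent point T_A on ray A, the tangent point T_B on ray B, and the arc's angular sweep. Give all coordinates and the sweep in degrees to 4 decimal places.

center=(24.4813,24.2195) T_A=(24.6543,9.8683) T_B=(13.2561,15.2762) sweep=52.1459

bisector direction at 64.6180° = (0.428652,0.903470)
center distance |VC| = r/sin(θ/2) = 14.352268/sin(63.9271°) = 15.978297
C = V + |VC|·bis = (24.4813,24.2195)
T_A = V + ((C−V)·d_A)·d_A = V + 7.0227·d_A = (24.6543,9.8683)
T_B = V + ((C−V)·d_B)·d_B = V + 7.0227·d_B = (13.2561,15.2762)
sweep = 180° − θ = 52.1459°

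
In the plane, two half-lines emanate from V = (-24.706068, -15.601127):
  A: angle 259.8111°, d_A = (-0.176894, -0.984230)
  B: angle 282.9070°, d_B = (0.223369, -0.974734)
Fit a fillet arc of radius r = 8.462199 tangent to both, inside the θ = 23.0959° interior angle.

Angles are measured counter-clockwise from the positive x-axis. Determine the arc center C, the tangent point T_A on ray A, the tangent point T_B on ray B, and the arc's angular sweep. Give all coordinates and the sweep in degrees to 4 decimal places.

center=(-23.7035,-57.8605) T_A=(-32.0322,-56.3636) T_B=(-15.4551,-55.9703) sweep=156.9041

bisector direction at 271.3590° = (0.023718,-0.999719)
center distance |VC| = r/sin(θ/2) = 8.462199/sin(11.5480°) = 42.271271
C = V + |VC|·bis = (-23.7035,-57.8605)
T_A = V + ((C−V)·d_A)·d_A = V + 41.4156·d_A = (-32.0322,-56.3636)
T_B = V + ((C−V)·d_B)·d_B = V + 41.4156·d_B = (-15.4551,-55.9703)
sweep = 180° − θ = 156.9041°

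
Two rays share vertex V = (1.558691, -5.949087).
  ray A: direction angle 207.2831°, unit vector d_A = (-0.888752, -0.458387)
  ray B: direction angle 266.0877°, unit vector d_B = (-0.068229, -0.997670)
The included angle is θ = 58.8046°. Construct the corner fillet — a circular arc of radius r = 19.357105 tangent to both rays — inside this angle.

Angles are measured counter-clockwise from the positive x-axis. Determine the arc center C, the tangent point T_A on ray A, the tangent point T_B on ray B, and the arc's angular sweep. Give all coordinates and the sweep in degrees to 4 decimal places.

bisector direction at 236.6854° = (-0.549236,-0.835667)
center distance |VC| = r/sin(θ/2) = 19.357105/sin(29.4023°) = 39.428760
C = V + |VC|·bis = (-20.0970,-38.8984)
T_A = V + ((C−V)·d_A)·d_A = V + 34.3501·d_A = (-28.9700,-21.6947)
T_B = V + ((C−V)·d_B)·d_B = V + 34.3501·d_B = (-0.7850,-40.2191)
sweep = 180° − θ = 121.1954°

center=(-20.0970,-38.8984) T_A=(-28.9700,-21.6947) T_B=(-0.7850,-40.2191) sweep=121.1954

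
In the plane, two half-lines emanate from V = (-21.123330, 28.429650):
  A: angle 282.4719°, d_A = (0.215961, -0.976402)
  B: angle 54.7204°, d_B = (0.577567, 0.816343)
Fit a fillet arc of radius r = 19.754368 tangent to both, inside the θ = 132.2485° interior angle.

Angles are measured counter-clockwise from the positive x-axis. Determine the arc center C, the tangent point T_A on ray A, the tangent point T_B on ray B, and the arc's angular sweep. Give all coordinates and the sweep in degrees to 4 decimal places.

center=(0.0532,24.1582) T_A=(-19.2350,19.8921) T_B=(-16.0731,35.5677) sweep=47.7515

bisector direction at 348.5962° = (0.980258,-0.197723)
center distance |VC| = r/sin(θ/2) = 19.754368/sin(66.1243°) = 21.603041
C = V + |VC|·bis = (0.0532,24.1582)
T_A = V + ((C−V)·d_A)·d_A = V + 8.7439·d_A = (-19.2350,19.8921)
T_B = V + ((C−V)·d_B)·d_B = V + 8.7439·d_B = (-16.0731,35.5677)
sweep = 180° − θ = 47.7515°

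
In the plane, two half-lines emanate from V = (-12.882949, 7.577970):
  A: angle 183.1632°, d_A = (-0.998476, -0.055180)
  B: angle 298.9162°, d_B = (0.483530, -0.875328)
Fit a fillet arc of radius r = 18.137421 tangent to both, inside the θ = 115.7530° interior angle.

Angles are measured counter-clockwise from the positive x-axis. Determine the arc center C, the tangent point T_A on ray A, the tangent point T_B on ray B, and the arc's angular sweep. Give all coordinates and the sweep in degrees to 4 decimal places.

center=(-23.2527,-11.1602) T_A=(-24.2536,6.9496) T_B=(-7.3765,-2.3902) sweep=64.2470

bisector direction at 241.0397° = (-0.484203,-0.874955)
center distance |VC| = r/sin(θ/2) = 18.137421/sin(57.8765°) = 21.416150
C = V + |VC|·bis = (-23.2527,-11.1602)
T_A = V + ((C−V)·d_A)·d_A = V + 11.3880·d_A = (-24.2536,6.9496)
T_B = V + ((C−V)·d_B)·d_B = V + 11.3880·d_B = (-7.3765,-2.3902)
sweep = 180° − θ = 64.2470°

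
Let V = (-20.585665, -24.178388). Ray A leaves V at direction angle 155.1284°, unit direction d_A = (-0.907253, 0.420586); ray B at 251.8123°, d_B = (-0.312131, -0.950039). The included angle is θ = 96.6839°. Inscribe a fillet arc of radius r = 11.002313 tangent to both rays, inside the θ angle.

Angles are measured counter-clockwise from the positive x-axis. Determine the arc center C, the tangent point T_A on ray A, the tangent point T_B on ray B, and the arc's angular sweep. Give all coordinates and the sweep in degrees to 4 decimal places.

center=(-34.0935,-30.0435) T_A=(-29.4661,-20.0616) T_B=(-23.6409,-33.4776) sweep=83.3161

bisector direction at 203.4703° = (-0.917266,-0.398274)
center distance |VC| = r/sin(θ/2) = 11.002313/sin(48.3419°) = 14.726200
C = V + |VC|·bis = (-34.0935,-30.0435)
T_A = V + ((C−V)·d_A)·d_A = V + 9.7883·d_A = (-29.4661,-20.0616)
T_B = V + ((C−V)·d_B)·d_B = V + 9.7883·d_B = (-23.6409,-33.4776)
sweep = 180° − θ = 83.3161°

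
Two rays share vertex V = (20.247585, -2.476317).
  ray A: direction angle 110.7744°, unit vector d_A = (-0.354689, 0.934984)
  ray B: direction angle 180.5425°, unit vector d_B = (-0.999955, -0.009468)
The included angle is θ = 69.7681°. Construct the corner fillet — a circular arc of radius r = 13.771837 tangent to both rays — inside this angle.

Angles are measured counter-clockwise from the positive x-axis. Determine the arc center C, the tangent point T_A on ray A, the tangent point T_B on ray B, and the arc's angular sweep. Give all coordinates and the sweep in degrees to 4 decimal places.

bisector direction at 145.6584° = (-0.825689,0.564125)
center distance |VC| = r/sin(θ/2) = 13.771837/sin(34.8841°) = 24.080110
C = V + |VC|·bis = (0.3649,11.1079)
T_A = V + ((C−V)·d_A)·d_A = V + 19.7532·d_A = (13.2413,15.9926)
T_B = V + ((C−V)·d_B)·d_B = V + 19.7532·d_B = (0.4953,-2.6633)
sweep = 180° − θ = 110.2319°

center=(0.3649,11.1079) T_A=(13.2413,15.9926) T_B=(0.4953,-2.6633) sweep=110.2319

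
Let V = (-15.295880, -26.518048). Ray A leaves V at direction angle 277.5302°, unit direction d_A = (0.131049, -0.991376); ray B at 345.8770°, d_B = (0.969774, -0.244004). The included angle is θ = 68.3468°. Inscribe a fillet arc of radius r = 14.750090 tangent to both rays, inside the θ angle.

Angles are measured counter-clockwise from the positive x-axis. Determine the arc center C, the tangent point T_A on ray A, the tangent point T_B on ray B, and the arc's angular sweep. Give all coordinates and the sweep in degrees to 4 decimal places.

center=(2.1741,-46.1235) T_A=(-12.4487,-48.0565) T_B=(5.7732,-31.8192) sweep=111.6532

bisector direction at 311.7036° = (0.665277,-0.746596)
center distance |VC| = r/sin(θ/2) = 14.750090/sin(34.1734°) = 26.259760
C = V + |VC|·bis = (2.1741,-46.1235)
T_A = V + ((C−V)·d_A)·d_A = V + 21.7258·d_A = (-12.4487,-48.0565)
T_B = V + ((C−V)·d_B)·d_B = V + 21.7258·d_B = (5.7732,-31.8192)
sweep = 180° − θ = 111.6532°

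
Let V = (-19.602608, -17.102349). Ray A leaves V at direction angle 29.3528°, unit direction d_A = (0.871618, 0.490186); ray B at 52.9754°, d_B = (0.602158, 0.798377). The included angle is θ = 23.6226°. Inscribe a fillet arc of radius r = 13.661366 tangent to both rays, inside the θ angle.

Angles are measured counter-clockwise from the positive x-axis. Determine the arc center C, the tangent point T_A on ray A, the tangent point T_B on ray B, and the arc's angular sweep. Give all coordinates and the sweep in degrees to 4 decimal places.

center=(30.6426,26.8284) T_A=(37.3392,14.9210) T_B=(19.7357,35.0547) sweep=156.3774

bisector direction at 41.1641° = (0.752827,0.658218)
center distance |VC| = r/sin(θ/2) = 13.661366/sin(11.8113°) = 66.742029
C = V + |VC|·bis = (30.6426,26.8284)
T_A = V + ((C−V)·d_A)·d_A = V + 65.3289·d_A = (37.3392,14.9210)
T_B = V + ((C−V)·d_B)·d_B = V + 65.3289·d_B = (19.7357,35.0547)
sweep = 180° − θ = 156.3774°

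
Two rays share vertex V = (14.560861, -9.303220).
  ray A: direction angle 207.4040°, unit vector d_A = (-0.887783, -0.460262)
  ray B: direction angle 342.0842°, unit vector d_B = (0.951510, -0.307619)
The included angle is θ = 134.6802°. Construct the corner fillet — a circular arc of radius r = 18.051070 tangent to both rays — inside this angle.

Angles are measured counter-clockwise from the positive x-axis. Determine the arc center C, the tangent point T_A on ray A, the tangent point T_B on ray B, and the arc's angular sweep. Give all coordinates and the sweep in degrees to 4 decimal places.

bisector direction at 274.7441° = (0.082706,-0.996574)
center distance |VC| = r/sin(θ/2) = 18.051070/sin(67.3401°) = 19.561026
C = V + |VC|·bis = (16.1787,-28.7972)
T_A = V + ((C−V)·d_A)·d_A = V + 7.5361·d_A = (7.8704,-12.7718)
T_B = V + ((C−V)·d_B)·d_B = V + 7.5361·d_B = (21.7315,-11.6215)
sweep = 180° − θ = 45.3198°

center=(16.1787,-28.7972) T_A=(7.8704,-12.7718) T_B=(21.7315,-11.6215) sweep=45.3198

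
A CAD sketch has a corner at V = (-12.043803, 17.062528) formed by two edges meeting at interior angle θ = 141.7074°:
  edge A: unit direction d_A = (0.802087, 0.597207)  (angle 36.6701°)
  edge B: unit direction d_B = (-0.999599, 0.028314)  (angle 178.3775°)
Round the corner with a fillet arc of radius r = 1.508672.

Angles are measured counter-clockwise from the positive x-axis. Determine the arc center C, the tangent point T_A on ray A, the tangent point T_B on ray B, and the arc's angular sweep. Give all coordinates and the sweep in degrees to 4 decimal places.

bisector direction at 107.5238° = (-0.301102,0.953592)
center distance |VC| = r/sin(θ/2) = 1.508672/sin(70.8537°) = 1.597012
C = V + |VC|·bis = (-12.5247,18.5854)
T_A = V + ((C−V)·d_A)·d_A = V + 0.5238·d_A = (-11.6237,17.3753)
T_B = V + ((C−V)·d_B)·d_B = V + 0.5238·d_B = (-12.5674,17.0774)
sweep = 180° − θ = 38.2926°

center=(-12.5247,18.5854) T_A=(-11.6237,17.3753) T_B=(-12.5674,17.0774) sweep=38.2926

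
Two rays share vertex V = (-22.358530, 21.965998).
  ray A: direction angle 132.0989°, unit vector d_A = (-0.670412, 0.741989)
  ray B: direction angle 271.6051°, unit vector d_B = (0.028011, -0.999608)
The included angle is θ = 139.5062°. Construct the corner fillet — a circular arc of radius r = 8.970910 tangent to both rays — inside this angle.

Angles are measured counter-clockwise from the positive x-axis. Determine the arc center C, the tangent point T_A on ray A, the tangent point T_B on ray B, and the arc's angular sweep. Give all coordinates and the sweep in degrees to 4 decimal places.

bisector direction at 201.8520° = (-0.928148,-0.372210)
center distance |VC| = r/sin(θ/2) = 8.970910/sin(69.7531°) = 9.561729
C = V + |VC|·bis = (-31.2332,18.4070)
T_A = V + ((C−V)·d_A)·d_A = V + 3.3090·d_A = (-24.5769,24.4212)
T_B = V + ((C−V)·d_B)·d_B = V + 3.3090·d_B = (-22.2658,18.6583)
sweep = 180° − θ = 40.4938°

center=(-31.2332,18.4070) T_A=(-24.5769,24.4212) T_B=(-22.2658,18.6583) sweep=40.4938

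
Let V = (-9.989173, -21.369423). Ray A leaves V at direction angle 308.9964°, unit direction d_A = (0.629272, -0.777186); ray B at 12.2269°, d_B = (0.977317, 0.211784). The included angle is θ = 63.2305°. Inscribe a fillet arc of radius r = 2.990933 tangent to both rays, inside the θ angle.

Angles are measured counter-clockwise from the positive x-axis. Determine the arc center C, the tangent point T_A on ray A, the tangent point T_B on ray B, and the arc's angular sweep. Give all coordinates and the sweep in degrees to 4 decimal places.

bisector direction at 340.6116° = (0.943290,-0.331969)
center distance |VC| = r/sin(θ/2) = 2.990933/sin(31.6152°) = 5.705573
C = V + |VC|·bis = (-4.6072,-23.2635)
T_A = V + ((C−V)·d_A)·d_A = V + 4.8588·d_A = (-6.9317,-25.1456)
T_B = V + ((C−V)·d_B)·d_B = V + 4.8588·d_B = (-5.2406,-20.3404)
sweep = 180° − θ = 116.7695°

center=(-4.6072,-23.2635) T_A=(-6.9317,-25.1456) T_B=(-5.2406,-20.3404) sweep=116.7695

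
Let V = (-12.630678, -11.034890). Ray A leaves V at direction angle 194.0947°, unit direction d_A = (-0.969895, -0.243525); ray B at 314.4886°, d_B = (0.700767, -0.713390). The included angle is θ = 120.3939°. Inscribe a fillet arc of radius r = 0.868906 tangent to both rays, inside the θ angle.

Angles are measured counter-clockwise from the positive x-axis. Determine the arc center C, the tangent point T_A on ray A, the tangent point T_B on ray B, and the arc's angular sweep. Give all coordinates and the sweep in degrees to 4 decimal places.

center=(-12.9018,-11.9988) T_A=(-13.1134,-11.1561) T_B=(-12.2819,-11.3899) sweep=59.6061

bisector direction at 254.2916° = (-0.270741,-0.962652)
center distance |VC| = r/sin(θ/2) = 0.868906/sin(60.1970°) = 1.001345
C = V + |VC|·bis = (-12.9018,-11.9988)
T_A = V + ((C−V)·d_A)·d_A = V + 0.4977·d_A = (-13.1134,-11.1561)
T_B = V + ((C−V)·d_B)·d_B = V + 0.4977·d_B = (-12.2819,-11.3899)
sweep = 180° − θ = 59.6061°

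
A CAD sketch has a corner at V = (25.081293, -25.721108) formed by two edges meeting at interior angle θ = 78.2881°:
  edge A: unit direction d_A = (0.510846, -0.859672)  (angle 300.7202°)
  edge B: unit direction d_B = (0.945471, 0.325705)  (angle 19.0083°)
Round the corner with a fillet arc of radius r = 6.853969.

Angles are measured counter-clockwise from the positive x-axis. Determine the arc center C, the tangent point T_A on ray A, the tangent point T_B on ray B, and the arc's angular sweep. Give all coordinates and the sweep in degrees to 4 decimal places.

bisector direction at 339.8642° = (0.938880,-0.344246)
center distance |VC| = r/sin(θ/2) = 6.853969/sin(39.1441°) = 10.857390
C = V + |VC|·bis = (35.2751,-29.4587)
T_A = V + ((C−V)·d_A)·d_A = V + 8.4206·d_A = (29.3829,-32.9600)
T_B = V + ((C−V)·d_B)·d_B = V + 8.4206·d_B = (33.0427,-22.9785)
sweep = 180° − θ = 101.7119°

center=(35.2751,-29.4587) T_A=(29.3829,-32.9600) T_B=(33.0427,-22.9785) sweep=101.7119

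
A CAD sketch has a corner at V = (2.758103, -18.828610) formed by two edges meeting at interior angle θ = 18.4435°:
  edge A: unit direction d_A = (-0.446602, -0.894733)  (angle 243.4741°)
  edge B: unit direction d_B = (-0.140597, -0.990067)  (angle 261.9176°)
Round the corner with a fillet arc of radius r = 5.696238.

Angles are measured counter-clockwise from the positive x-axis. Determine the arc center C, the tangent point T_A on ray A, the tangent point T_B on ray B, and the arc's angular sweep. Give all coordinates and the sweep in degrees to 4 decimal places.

center=(-7.8144,-52.7645) T_A=(-12.9110,-50.2205) T_B=(-2.1748,-53.5653) sweep=161.5565

bisector direction at 252.6958° = (-0.297444,-0.954739)
center distance |VC| = r/sin(θ/2) = 5.696238/sin(9.2218°) = 35.544638
C = V + |VC|·bis = (-7.8144,-52.7645)
T_A = V + ((C−V)·d_A)·d_A = V + 35.0852·d_A = (-12.9110,-50.2205)
T_B = V + ((C−V)·d_B)·d_B = V + 35.0852·d_B = (-2.1748,-53.5653)
sweep = 180° − θ = 161.5565°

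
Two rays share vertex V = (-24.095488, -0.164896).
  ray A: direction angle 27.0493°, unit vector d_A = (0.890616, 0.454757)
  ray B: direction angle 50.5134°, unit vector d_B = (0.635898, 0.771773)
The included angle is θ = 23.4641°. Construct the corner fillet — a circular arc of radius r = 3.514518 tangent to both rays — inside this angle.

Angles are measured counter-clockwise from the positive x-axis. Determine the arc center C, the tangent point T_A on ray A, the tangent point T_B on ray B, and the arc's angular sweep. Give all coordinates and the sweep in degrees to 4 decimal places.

center=(-10.6216,10.6612) T_A=(-9.0233,7.5311) T_B=(-13.3340,12.8960) sweep=156.5359

bisector direction at 38.7813° = (0.779542,0.626350)
center distance |VC| = r/sin(θ/2) = 3.514518/sin(11.7320°) = 17.284371
C = V + |VC|·bis = (-10.6216,10.6612)
T_A = V + ((C−V)·d_A)·d_A = V + 16.9233·d_A = (-9.0233,7.5311)
T_B = V + ((C−V)·d_B)·d_B = V + 16.9233·d_B = (-13.3340,12.8960)
sweep = 180° − θ = 156.5359°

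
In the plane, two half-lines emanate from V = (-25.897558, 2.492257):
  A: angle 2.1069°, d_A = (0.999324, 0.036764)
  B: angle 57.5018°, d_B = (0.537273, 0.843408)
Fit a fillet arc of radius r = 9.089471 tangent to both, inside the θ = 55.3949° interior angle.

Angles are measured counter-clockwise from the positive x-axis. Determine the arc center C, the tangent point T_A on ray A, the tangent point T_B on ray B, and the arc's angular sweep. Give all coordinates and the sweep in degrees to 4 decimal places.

center=(-8.9287,12.2121) T_A=(-8.5945,3.1288) T_B=(-16.5948,17.0957) sweep=124.6051

bisector direction at 29.8044° = (0.867728,0.497040)
center distance |VC| = r/sin(θ/2) = 9.089471/sin(27.6974°) = 19.555549
C = V + |VC|·bis = (-8.9287,12.2121)
T_A = V + ((C−V)·d_A)·d_A = V + 17.3148·d_A = (-8.5945,3.1288)
T_B = V + ((C−V)·d_B)·d_B = V + 17.3148·d_B = (-16.5948,17.0957)
sweep = 180° − θ = 124.6051°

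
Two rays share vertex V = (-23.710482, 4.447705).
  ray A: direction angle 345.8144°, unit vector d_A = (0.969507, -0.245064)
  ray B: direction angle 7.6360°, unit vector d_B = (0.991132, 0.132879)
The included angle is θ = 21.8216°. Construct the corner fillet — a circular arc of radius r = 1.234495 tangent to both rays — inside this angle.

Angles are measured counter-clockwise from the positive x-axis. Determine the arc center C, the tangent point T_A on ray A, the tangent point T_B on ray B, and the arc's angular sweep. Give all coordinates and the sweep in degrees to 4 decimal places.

bisector direction at 356.7252° = (0.998367,-0.057125)
center distance |VC| = r/sin(θ/2) = 1.234495/sin(10.9108°) = 6.522039
C = V + |VC|·bis = (-17.1991,4.0751)
T_A = V + ((C−V)·d_A)·d_A = V + 6.4041·d_A = (-17.5016,2.8783)
T_B = V + ((C−V)·d_B)·d_B = V + 6.4041·d_B = (-17.3631,5.2987)
sweep = 180° − θ = 158.1784°

center=(-17.1991,4.0751) T_A=(-17.5016,2.8783) T_B=(-17.3631,5.2987) sweep=158.1784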